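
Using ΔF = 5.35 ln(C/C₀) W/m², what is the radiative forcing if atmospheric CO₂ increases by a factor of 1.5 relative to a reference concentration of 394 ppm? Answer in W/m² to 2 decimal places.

ΔF = 2.17 W/m²

ΔF = 5.35 × ln(1.5) = 5.35 × 0.40547 = 2.1693 W/m².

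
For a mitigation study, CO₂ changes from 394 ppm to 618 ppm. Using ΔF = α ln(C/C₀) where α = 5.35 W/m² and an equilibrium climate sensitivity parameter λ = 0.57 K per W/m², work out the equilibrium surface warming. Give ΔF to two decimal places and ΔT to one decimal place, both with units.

ΔF = 2.41 W/m²; ΔT = 1.4 K

CO₂: 5.35 × ln(618/394) = 5.35 × ln(1.56853) = 5.35 × 0.45014 = 2.4082 W/m².
ΔT = λ ΔF = 0.57 × 2.41 = 1.3737 K.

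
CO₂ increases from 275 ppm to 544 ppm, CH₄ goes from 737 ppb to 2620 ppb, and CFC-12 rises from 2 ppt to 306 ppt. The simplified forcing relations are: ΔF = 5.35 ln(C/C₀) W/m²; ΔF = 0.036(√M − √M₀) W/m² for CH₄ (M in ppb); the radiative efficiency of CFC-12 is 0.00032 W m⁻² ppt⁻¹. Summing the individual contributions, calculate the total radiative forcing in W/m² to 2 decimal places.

CO₂: 5.35 × ln(544/275) = 5.35 × ln(1.97818) = 5.35 × 0.68218 = 3.6497 W/m².
CH₄: 0.036 × (√2620 − √737) = 0.036 × (51.1859 − 27.1477) = 0.036 × 24.0382 = 0.8654 W/m².
CFC-12: ΔF = 0.00032 × (306 − 2) = 0.00032 × 304 = 0.0973 W/m².
Total ΔF = 3.6497 + 0.8654 + 0.0973 = 4.6124 W/m².

ΔF = 4.61 W/m²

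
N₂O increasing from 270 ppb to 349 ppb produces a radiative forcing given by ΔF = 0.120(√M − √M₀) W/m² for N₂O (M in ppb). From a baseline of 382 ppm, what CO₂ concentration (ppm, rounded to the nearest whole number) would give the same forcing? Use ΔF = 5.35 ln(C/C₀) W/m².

C ≈ 402 ppm

N₂O forcing: 0.120 × (√349 − √270) = 0.120 × (18.6815 − 16.4317) = 0.120 × 2.2498 = 0.26998 W/m².
Set 5.35 ln(C/382) = 0.26998: ln(C/382) = 0.26998/5.35 = 0.05046, so C = 382 × e^0.05046 = 382 × 1.05175 = 401.77 ppm.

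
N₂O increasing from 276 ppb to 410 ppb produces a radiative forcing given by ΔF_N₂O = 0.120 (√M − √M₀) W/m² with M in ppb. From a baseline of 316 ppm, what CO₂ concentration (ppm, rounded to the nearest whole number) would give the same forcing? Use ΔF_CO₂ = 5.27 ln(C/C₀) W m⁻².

N₂O forcing: 0.120 × (√410 − √276) = 0.120 × (20.2485 − 16.6132) = 0.120 × 3.6353 = 0.43624 W/m².
Set 5.27 ln(C/316) = 0.43624: ln(C/316) = 0.43624/5.27 = 0.08278, so C = 316 × e^0.08278 = 316 × 1.08630 = 343.27 ppm.

C ≈ 343 ppm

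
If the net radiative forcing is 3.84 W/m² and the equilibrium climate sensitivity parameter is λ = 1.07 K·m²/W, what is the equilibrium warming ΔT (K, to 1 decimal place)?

ΔT = 4.1 K

ΔT = λ ΔF = 1.07 × 3.84 = 4.1088 K.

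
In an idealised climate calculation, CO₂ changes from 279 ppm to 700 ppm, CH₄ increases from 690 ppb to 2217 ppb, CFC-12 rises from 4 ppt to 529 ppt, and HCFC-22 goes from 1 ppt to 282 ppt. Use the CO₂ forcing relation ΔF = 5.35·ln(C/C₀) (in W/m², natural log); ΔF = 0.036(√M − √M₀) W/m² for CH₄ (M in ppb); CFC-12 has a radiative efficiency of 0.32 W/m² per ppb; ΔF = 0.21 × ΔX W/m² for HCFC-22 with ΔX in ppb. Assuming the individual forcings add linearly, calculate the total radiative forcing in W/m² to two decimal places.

CO₂: 5.35 × ln(700/279) = 5.35 × ln(2.50896) = 5.35 × 0.91987 = 4.9213 W/m².
CH₄: 0.036 × (√2217 − √690) = 0.036 × (47.0850 − 26.2679) = 0.036 × 20.8171 = 0.7494 W/m².
CFC-12: Δ = 529 − 4 = 525 ppt = 0.525 ppb; ΔF = 0.32 × 0.525 = 0.1680 W/m².
HCFC-22: Δ = 282 − 1 = 281 ppt = 0.281 ppb; ΔF = 0.21 × 0.281 = 0.0590 W/m².
Total ΔF = 4.9213 + 0.7494 + 0.1680 + 0.0590 = 5.8977 W/m².

ΔF = 5.90 W/m²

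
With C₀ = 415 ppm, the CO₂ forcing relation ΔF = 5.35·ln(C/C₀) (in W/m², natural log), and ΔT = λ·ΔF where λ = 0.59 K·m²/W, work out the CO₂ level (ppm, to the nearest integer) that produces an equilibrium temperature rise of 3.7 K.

Required forcing: ΔF = ΔT/λ = 3.7/0.59 = 6.2712 W/m².
Then ln(C/415) = ΔF/5.35 = 6.2712/5.35 = 1.17219.
So C = 415 × e^1.17219 = 415 × 3.22906 = 1340.06 ppm.

C ≈ 1340 ppm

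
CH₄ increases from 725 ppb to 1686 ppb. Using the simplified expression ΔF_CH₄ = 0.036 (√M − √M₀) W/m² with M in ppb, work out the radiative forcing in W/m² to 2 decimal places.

ΔF = 0.51 W/m²

CH₄: 0.036 × (√1686 − √725) = 0.036 × (41.0609 − 26.9258) = 0.036 × 14.1351 = 0.5089 W/m².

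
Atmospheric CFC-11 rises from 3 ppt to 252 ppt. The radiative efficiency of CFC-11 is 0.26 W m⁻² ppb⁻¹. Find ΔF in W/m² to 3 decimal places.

CFC-11: Δ = 252 − 3 = 249 ppt = 0.249 ppb; ΔF = 0.26 × 0.249 = 0.0647 W/m².

ΔF = 0.065 W/m²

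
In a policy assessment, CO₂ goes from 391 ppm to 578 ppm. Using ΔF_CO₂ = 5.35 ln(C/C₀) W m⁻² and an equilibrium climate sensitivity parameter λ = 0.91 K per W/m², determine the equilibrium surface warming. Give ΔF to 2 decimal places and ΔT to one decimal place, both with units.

ΔF = 2.09 W/m²; ΔT = 1.9 K

CO₂: 5.35 × ln(578/391) = 5.35 × ln(1.47826) = 5.35 × 0.39087 = 2.0912 W/m².
ΔT = λ ΔF = 0.91 × 2.09 = 1.9019 K.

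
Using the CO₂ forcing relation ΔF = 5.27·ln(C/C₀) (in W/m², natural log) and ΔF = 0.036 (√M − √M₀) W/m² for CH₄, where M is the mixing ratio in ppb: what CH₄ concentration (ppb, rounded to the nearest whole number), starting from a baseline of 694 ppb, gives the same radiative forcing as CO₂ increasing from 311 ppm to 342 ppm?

CO₂ forcing: 5.27 × ln(342/311) = 5.27 × 0.095018 = 0.50074 W/m².
Set 0.036(√M − √694) = 0.50074: √M = 0.50074/0.036 + √694 = 13.9094 + 26.3439 = 40.2533.
M = (40.2533)² = 1620.33 ppb.

M ≈ 1620 ppb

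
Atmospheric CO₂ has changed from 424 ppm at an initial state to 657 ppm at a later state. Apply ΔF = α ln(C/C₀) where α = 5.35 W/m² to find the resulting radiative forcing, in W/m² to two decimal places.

CO₂: 5.35 × ln(657/424) = 5.35 × ln(1.54953) = 5.35 × 0.43795 = 2.3430 W/m².

ΔF = 2.34 W/m²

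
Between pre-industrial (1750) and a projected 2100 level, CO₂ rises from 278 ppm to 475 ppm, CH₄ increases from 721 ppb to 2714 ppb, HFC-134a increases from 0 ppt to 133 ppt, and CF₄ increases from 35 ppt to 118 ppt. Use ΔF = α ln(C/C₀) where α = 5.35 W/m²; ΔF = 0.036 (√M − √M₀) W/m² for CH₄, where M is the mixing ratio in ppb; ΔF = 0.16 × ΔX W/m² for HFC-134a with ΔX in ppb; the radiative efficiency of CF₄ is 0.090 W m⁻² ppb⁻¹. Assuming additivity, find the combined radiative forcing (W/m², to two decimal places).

CO₂: 5.35 × ln(475/278) = 5.35 × ln(1.70863) = 5.35 × 0.53569 = 2.8659 W/m².
CH₄: 0.036 × (√2714 − √721) = 0.036 × (52.0961 − 26.8514) = 0.036 × 25.2447 = 0.9088 W/m².
HFC-134a: Δ = 133 − 0 = 133 ppt = 0.133 ppb; ΔF = 0.16 × 0.133 = 0.0213 W/m².
CF₄: Δ = 118 − 35 = 83 ppt = 0.083 ppb; ΔF = 0.090 × 0.083 = 0.0075 W/m².
Total ΔF = 2.8659 + 0.9088 + 0.0213 + 0.0075 = 3.8035 W/m².

ΔF = 3.80 W/m²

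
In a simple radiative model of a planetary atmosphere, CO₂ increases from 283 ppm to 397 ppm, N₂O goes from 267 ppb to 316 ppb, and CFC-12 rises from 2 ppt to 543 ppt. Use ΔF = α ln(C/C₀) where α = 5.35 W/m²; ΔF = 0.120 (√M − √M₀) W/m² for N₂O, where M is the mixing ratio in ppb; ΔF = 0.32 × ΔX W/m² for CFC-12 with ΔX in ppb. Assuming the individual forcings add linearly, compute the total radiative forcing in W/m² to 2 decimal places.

ΔF = 2.16 W/m²

CO₂: 5.35 × ln(397/283) = 5.35 × ln(1.40283) = 5.35 × 0.33849 = 1.8109 W/m².
N₂O: 0.120 × (√316 − √267) = 0.120 × (17.7764 − 16.3401) = 0.120 × 1.4363 = 0.1724 W/m².
CFC-12: Δ = 543 − 2 = 541 ppt = 0.541 ppb; ΔF = 0.32 × 0.541 = 0.1731 W/m².
Total ΔF = 1.8109 + 0.1724 + 0.1731 = 2.1564 W/m².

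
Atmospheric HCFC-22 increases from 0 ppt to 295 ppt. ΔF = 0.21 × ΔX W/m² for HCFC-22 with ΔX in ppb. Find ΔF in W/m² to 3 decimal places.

HCFC-22: Δ = 295 − 0 = 295 ppt = 0.295 ppb; ΔF = 0.21 × 0.295 = 0.0620 W/m².

ΔF = 0.062 W/m²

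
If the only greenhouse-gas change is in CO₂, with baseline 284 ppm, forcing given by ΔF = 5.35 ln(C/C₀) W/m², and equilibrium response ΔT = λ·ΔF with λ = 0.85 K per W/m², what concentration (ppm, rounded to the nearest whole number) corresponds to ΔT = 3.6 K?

C ≈ 627 ppm

Required forcing: ΔF = ΔT/λ = 3.6/0.85 = 4.2353 W/m².
Then ln(C/284) = ΔF/5.35 = 4.2353/5.35 = 0.79164.
So C = 284 × e^0.79164 = 284 × 2.20701 = 626.79 ppm.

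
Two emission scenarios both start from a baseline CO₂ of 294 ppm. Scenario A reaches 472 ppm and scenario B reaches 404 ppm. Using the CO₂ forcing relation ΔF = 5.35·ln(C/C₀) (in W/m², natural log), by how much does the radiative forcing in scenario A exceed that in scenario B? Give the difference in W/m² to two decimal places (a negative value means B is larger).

ΔF_A − ΔF_B = 0.83 W/m²

ΔF_A = 5.35 ln(472/294) = 5.35 × 0.47340 = 2.5327 W/m².
ΔF_B = 5.35 ln(404/294) = 5.35 × 0.31784 = 1.7004 W/m².
Difference: 2.5327 − 1.7004 = 0.8323 W/m².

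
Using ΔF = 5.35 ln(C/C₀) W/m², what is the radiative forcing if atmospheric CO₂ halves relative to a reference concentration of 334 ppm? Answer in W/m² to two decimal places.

ΔF = -3.71 W/m²

Because the forcing depends only on the ratio C/C₀, the initial concentration does not enter.
ΔF = 5.35 × ln(0.5) = 5.35 × -0.69315 = -3.7084 W/m².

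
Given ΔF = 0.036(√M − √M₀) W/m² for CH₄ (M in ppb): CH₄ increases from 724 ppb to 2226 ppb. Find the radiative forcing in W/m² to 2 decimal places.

ΔF = 0.73 W/m²

CH₄: 0.036 × (√2226 − √724) = 0.036 × (47.1805 − 26.9072) = 0.036 × 20.2733 = 0.7298 W/m².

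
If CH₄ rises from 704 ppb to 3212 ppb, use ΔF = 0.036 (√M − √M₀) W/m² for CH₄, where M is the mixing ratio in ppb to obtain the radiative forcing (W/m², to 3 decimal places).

CH₄: 0.036 × (√3212 − √704) = 0.036 × (56.6745 − 26.5330) = 0.036 × 30.1415 = 1.0851 W/m².

ΔF = 1.085 W/m²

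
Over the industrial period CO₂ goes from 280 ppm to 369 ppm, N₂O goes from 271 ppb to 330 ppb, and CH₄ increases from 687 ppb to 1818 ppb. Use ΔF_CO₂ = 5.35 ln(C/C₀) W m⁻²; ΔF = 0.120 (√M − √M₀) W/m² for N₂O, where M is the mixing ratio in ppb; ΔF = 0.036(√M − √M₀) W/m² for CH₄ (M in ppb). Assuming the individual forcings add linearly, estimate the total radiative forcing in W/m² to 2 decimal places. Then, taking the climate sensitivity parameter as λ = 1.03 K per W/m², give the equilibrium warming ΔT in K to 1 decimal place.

ΔF = 2.27 W/m²; ΔT = 2.3 K

CO₂: 5.35 × ln(369/280) = 5.35 × ln(1.31786) = 5.35 × 0.27601 = 1.4767 W/m².
N₂O: 0.120 × (√330 − √271) = 0.120 × (18.1659 − 16.4621) = 0.120 × 1.7038 = 0.2045 W/m².
CH₄: 0.036 × (√1818 − √687) = 0.036 × (42.6380 − 26.2107) = 0.036 × 16.4273 = 0.5914 W/m².
Total ΔF = 1.4767 + 0.2045 + 0.5914 = 2.2726 W/m².
ΔT = λ ΔF = 1.03 × 2.27 = 2.3381 K.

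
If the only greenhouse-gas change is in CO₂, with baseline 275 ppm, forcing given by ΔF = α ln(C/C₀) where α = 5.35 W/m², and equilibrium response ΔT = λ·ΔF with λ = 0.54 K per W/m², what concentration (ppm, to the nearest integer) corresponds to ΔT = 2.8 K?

Required forcing: ΔF = ΔT/λ = 2.8/0.54 = 5.1852 W/m².
Then ln(C/275) = ΔF/5.35 = 5.1852/5.35 = 0.96920.
So C = 275 × e^0.96920 = 275 × 2.63583 = 724.85 ppm.

C ≈ 725 ppm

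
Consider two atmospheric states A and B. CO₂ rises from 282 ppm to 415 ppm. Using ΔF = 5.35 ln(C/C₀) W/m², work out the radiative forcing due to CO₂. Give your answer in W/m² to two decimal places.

ΔF = 2.07 W/m²

CO₂: 5.35 × ln(415/282) = 5.35 × ln(1.47163) = 5.35 × 0.38637 = 2.0671 W/m².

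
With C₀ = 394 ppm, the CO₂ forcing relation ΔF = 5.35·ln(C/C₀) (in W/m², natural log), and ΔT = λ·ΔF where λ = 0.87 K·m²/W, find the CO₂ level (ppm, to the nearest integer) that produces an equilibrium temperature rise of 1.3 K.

C ≈ 521 ppm

Required forcing: ΔF = ΔT/λ = 1.3/0.87 = 1.4943 W/m².
Then ln(C/394) = ΔF/5.35 = 1.4943/5.35 = 0.27931.
So C = 394 × e^0.27931 = 394 × 1.32222 = 520.95 ppm.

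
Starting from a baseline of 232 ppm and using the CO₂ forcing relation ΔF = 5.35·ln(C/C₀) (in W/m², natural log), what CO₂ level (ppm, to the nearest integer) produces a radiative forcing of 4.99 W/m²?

Set 5.35 ln(C/232) = 4.99, so ln(C/232) = 4.99/5.35 = 0.93271.
Then C/232 = e^0.93271 = 2.54139, giving C = 232 × 2.54139 = 589.60 ppm.

C ≈ 590 ppm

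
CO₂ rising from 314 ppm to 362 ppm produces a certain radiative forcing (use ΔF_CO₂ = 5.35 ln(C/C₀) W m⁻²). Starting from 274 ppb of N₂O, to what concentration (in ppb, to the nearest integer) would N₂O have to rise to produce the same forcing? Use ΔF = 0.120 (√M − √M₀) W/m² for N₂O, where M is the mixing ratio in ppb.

M ≈ 524 ppb

CO₂ forcing: 5.35 × ln(362/314) = 5.35 × 0.142251 = 0.76104 W/m².
Set 0.120(√M − √274) = 0.76104: √M = 0.76104/0.120 + √274 = 6.3420 + 16.5529 = 22.8949.
M = (22.8949)² = 524.18 ppb.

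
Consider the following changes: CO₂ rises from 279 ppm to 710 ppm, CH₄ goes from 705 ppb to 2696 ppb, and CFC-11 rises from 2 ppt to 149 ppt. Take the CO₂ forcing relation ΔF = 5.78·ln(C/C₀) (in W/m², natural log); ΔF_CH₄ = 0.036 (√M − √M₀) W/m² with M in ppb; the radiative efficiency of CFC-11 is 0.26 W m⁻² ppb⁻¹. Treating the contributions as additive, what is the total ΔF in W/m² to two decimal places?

ΔF = 6.35 W/m²

CO₂: 5.78 × ln(710/279) = 5.78 × ln(2.54480) = 5.78 × 0.93405 = 5.3988 W/m².
CH₄: 0.036 × (√2696 − √705) = 0.036 × (51.9230 − 26.5518) = 0.036 × 25.3712 = 0.9134 W/m².
CFC-11: Δ = 149 − 2 = 147 ppt = 0.147 ppb; ΔF = 0.26 × 0.147 = 0.0382 W/m².
Total ΔF = 5.3988 + 0.9134 + 0.0382 = 6.3504 W/m².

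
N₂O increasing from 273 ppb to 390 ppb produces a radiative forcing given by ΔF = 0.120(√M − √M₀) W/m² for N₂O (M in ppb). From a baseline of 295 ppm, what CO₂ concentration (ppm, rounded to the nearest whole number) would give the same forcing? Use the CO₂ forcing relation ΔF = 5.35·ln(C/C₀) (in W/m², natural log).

C ≈ 317 ppm

N₂O forcing: 0.120 × (√390 − √273) = 0.120 × (19.7484 − 16.5227) = 0.120 × 3.2257 = 0.38708 W/m².
Set 5.35 ln(C/295) = 0.38708: ln(C/295) = 0.38708/5.35 = 0.07235, so C = 295 × e^0.07235 = 295 × 1.07503 = 317.13 ppm.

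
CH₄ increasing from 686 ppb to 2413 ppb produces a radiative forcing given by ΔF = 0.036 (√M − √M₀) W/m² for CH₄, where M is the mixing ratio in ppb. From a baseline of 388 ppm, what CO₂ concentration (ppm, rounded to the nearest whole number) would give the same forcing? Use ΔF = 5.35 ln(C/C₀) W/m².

CH₄ forcing: 0.036 × (√2413 − √686) = 0.036 × (49.1223 − 26.1916) = 0.036 × 22.9307 = 0.82551 W/m².
Set 5.35 ln(C/388) = 0.82551: ln(C/388) = 0.82551/5.35 = 0.15430, so C = 388 × e^0.15430 = 388 × 1.16684 = 452.73 ppm.

C ≈ 453 ppm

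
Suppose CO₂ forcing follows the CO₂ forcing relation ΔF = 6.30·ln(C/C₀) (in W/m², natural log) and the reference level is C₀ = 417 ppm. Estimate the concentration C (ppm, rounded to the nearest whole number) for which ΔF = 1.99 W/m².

Set 6.30 ln(C/417) = 1.99, so ln(C/417) = 1.99/6.30 = 0.31587.
Then C/417 = e^0.31587 = 1.37145, giving C = 417 × 1.37145 = 571.89 ppm.

C ≈ 572 ppm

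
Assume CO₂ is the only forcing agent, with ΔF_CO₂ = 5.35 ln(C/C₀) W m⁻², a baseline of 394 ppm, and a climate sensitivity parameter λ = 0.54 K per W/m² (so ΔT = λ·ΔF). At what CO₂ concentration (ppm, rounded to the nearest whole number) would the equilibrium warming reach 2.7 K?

Required forcing: ΔF = ΔT/λ = 2.7/0.54 = 5.0000 W/m².
Then ln(C/394) = ΔF/5.35 = 5.0000/5.35 = 0.93458.
So C = 394 × e^0.93458 = 394 × 2.54614 = 1003.18 ppm.

C ≈ 1003 ppm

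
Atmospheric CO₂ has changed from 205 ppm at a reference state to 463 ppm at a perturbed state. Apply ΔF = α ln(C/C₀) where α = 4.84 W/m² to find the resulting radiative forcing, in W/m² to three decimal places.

ΔF = 3.943 W/m²

CO₂: 4.84 × ln(463/205) = 4.84 × ln(2.25854) = 4.84 × 0.81472 = 3.9432 W/m².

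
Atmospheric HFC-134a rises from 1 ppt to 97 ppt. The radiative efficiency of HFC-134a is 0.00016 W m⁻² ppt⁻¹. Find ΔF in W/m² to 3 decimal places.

ΔF = 0.015 W/m²

HFC-134a: ΔF = 0.00016 × (97 − 1) = 0.00016 × 96 = 0.0154 W/m².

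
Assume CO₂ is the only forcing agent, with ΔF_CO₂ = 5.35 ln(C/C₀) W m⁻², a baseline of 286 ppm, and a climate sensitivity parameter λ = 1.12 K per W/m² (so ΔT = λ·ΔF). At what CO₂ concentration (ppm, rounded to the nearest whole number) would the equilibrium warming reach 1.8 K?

C ≈ 386 ppm

Required forcing: ΔF = ΔT/λ = 1.8/1.12 = 1.6071 W/m².
Then ln(C/286) = ΔF/5.35 = 1.6071/5.35 = 0.30039.
So C = 286 × e^0.30039 = 286 × 1.35039 = 386.21 ppm.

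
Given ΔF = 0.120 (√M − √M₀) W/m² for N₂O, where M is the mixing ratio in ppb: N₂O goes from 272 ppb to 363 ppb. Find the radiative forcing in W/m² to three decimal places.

N₂O: 0.120 × (√363 − √272) = 0.120 × (19.0526 − 16.4924) = 0.120 × 2.5602 = 0.3072 W/m².

ΔF = 0.307 W/m²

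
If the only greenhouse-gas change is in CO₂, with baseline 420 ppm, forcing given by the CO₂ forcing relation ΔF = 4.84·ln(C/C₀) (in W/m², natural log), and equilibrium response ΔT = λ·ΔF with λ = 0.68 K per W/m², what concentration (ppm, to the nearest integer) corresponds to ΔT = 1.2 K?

C ≈ 605 ppm

Required forcing: ΔF = ΔT/λ = 1.2/0.68 = 1.7647 W/m².
Then ln(C/420) = ΔF/4.84 = 1.7647/4.84 = 0.36461.
So C = 420 × e^0.36461 = 420 × 1.43995 = 604.78 ppm.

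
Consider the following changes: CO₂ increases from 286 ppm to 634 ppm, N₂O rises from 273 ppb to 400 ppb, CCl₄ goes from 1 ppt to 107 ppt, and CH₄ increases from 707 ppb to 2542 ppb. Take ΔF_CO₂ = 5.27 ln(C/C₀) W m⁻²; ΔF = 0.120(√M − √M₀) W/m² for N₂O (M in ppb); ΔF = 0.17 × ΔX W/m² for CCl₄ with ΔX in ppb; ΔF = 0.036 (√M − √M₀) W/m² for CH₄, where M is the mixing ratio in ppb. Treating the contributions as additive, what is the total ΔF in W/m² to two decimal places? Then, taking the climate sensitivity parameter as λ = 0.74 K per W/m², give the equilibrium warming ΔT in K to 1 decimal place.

ΔF = 5.49 W/m²; ΔT = 4.1 K

CO₂: 5.27 × ln(634/286) = 5.27 × ln(2.21678) = 5.27 × 0.79606 = 4.1952 W/m².
N₂O: 0.120 × (√400 − √273) = 0.120 × (20.0000 − 16.5227) = 0.120 × 3.4773 = 0.4173 W/m².
CCl₄: Δ = 107 − 1 = 106 ppt = 0.106 ppb; ΔF = 0.17 × 0.106 = 0.0180 W/m².
CH₄: 0.036 × (√2542 − √707) = 0.036 × (50.4183 − 26.5895) = 0.036 × 23.8288 = 0.8578 W/m².
Total ΔF = 4.1952 + 0.4173 + 0.0180 + 0.8578 = 5.4883 W/m².
ΔT = λ ΔF = 0.74 × 5.49 = 4.0626 K.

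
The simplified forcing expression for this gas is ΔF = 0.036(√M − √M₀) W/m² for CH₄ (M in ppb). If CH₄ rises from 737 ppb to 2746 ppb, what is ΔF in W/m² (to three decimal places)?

CH₄: 0.036 × (√2746 − √737) = 0.036 × (52.4023 − 27.1477) = 0.036 × 25.2546 = 0.9092 W/m².

ΔF = 0.909 W/m²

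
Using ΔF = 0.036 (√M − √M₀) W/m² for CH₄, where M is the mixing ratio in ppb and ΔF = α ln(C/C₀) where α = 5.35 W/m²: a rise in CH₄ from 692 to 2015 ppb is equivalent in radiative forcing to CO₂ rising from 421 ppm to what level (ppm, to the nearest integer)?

C ≈ 477 ppm

CH₄ forcing: 0.036 × (√2015 − √692) = 0.036 × (44.8888 − 26.3059) = 0.036 × 18.5829 = 0.66898 W/m².
Set 5.35 ln(C/421) = 0.66898: ln(C/421) = 0.66898/5.35 = 0.12504, so C = 421 × e^0.12504 = 421 × 1.13319 = 477.07 ppm.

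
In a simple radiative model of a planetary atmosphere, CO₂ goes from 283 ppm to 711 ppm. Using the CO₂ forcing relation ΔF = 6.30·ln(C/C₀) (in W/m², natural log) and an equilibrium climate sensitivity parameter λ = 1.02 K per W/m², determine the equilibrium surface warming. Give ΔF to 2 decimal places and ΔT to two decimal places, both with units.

CO₂: 6.30 × ln(711/283) = 6.30 × ln(2.51237) = 6.30 × 0.92123 = 5.8037 W/m².
ΔT = λ ΔF = 1.02 × 5.80 = 5.9160 K.

ΔF = 5.80 W/m²; ΔT = 5.92 K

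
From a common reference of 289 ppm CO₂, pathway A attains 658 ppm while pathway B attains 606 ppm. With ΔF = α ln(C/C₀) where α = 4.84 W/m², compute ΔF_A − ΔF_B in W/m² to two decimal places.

ΔF_A − ΔF_B = 0.40 W/m²

ΔF_A = 4.84 ln(658/289) = 4.84 × 0.82278 = 3.9823 W/m².
ΔF_B = 4.84 ln(606/289) = 4.84 × 0.74045 = 3.5838 W/m².
Difference: 3.9823 − 3.5838 = 0.3985 W/m².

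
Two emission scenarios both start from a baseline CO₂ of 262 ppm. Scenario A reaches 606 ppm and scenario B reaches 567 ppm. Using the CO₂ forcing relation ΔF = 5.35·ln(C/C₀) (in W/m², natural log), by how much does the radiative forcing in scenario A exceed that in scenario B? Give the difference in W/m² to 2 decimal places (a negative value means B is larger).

ΔF_A − ΔF_B = 0.36 W/m²

ΔF_A = 5.35 ln(606/262) = 5.35 × 0.83854 = 4.4862 W/m².
ΔF_B = 5.35 ln(567/262) = 5.35 × 0.77201 = 4.1303 W/m².
Difference: 4.4862 − 4.1303 = 0.3559 W/m².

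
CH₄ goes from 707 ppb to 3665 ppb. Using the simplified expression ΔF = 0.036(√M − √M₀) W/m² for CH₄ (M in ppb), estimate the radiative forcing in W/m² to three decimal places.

ΔF = 1.222 W/m²

CH₄: 0.036 × (√3665 − √707) = 0.036 × (60.5392 − 26.5895) = 0.036 × 33.9497 = 1.2222 W/m².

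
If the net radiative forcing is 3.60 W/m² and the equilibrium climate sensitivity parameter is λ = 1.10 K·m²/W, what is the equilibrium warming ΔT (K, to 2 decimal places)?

ΔT = 3.96 K

ΔT = λ ΔF = 1.10 × 3.60 = 3.9600 K.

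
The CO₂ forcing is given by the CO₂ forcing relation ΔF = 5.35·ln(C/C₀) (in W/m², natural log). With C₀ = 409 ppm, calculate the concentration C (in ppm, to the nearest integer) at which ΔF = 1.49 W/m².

Set 5.35 ln(C/409) = 1.49, so ln(C/409) = 1.49/5.35 = 0.27850.
Then C/409 = e^0.27850 = 1.32115, giving C = 409 × 1.32115 = 540.35 ppm.

C ≈ 540 ppm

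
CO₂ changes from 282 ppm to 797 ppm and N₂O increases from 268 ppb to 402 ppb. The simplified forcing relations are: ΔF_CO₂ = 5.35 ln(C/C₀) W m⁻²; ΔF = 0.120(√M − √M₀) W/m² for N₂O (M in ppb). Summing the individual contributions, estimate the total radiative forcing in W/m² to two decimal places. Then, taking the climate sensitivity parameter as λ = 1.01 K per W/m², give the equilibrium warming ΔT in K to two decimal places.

CO₂: 5.35 × ln(797/282) = 5.35 × ln(2.82624) = 5.35 × 1.03895 = 5.5584 W/m².
N₂O: 0.120 × (√402 − √268) = 0.120 × (20.0499 − 16.3707) = 0.120 × 3.6792 = 0.4415 W/m².
Total ΔF = 5.5584 + 0.4415 = 5.9999 W/m².
ΔT = λ ΔF = 1.01 × 6.00 = 6.0600 K.

ΔF = 6.00 W/m²; ΔT = 6.06 K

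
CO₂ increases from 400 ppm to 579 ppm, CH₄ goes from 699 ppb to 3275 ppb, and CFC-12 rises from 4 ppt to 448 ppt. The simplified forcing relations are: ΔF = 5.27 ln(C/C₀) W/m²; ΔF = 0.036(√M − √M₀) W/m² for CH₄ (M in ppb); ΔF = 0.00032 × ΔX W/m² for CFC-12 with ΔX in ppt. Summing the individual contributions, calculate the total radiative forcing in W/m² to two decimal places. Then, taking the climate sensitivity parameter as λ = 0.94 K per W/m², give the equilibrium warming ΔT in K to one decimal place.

CO₂: 5.27 × ln(579/400) = 5.27 × ln(1.44750) = 5.27 × 0.36984 = 1.9491 W/m².
CH₄: 0.036 × (√3275 − √699) = 0.036 × (57.2276 − 26.4386) = 0.036 × 30.7890 = 1.1084 W/m².
CFC-12: ΔF = 0.00032 × (448 − 4) = 0.00032 × 444 = 0.1421 W/m².
Total ΔF = 1.9491 + 1.1084 + 0.1421 = 3.1996 W/m².
ΔT = λ ΔF = 0.94 × 3.20 = 3.0080 K.

ΔF = 3.20 W/m²; ΔT = 3.0 K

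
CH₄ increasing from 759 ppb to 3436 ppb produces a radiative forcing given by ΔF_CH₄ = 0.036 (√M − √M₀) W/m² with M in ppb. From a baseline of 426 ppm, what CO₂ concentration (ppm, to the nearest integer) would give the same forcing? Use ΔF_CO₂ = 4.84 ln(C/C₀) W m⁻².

C ≈ 537 ppm

CH₄ forcing: 0.036 × (√3436 − √759) = 0.036 × (58.6174 − 27.5500) = 0.036 × 31.0674 = 1.11843 W/m².
Set 4.84 ln(C/426) = 1.11843: ln(C/426) = 1.11843/4.84 = 0.23108, so C = 426 × e^0.23108 = 426 × 1.25996 = 536.74 ppm.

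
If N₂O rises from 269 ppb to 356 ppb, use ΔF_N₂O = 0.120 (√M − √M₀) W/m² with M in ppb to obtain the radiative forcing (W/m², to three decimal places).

ΔF = 0.296 W/m²

N₂O: 0.120 × (√356 − √269) = 0.120 × (18.8680 − 16.4012) = 0.120 × 2.4668 = 0.2960 W/m².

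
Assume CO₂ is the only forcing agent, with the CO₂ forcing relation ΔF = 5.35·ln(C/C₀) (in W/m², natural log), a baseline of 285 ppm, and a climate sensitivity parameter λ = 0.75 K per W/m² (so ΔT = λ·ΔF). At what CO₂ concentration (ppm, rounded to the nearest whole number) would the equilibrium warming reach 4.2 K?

C ≈ 812 ppm

Required forcing: ΔF = ΔT/λ = 4.2/0.75 = 5.6000 W/m².
Then ln(C/285) = ΔF/5.35 = 5.6000/5.35 = 1.04673.
So C = 285 × e^1.04673 = 285 × 2.84832 = 811.77 ppm.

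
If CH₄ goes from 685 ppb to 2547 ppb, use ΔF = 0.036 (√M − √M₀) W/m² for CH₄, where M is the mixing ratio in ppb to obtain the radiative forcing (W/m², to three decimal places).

CH₄: 0.036 × (√2547 − √685) = 0.036 × (50.4678 − 26.1725) = 0.036 × 24.2953 = 0.8746 W/m².

ΔF = 0.875 W/m²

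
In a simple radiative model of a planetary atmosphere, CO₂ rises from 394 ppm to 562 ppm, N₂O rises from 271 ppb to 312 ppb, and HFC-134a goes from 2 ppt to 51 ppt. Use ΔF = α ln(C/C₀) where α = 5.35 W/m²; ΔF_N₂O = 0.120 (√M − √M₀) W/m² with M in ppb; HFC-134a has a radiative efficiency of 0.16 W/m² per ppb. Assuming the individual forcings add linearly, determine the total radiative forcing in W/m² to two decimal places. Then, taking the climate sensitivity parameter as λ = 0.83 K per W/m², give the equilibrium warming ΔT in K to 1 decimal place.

CO₂: 5.35 × ln(562/394) = 5.35 × ln(1.42640) = 5.35 × 0.35515 = 1.9001 W/m².
N₂O: 0.120 × (√312 − √271) = 0.120 × (17.6635 − 16.4621) = 0.120 × 1.2014 = 0.1442 W/m².
HFC-134a: Δ = 51 − 2 = 49 ppt = 0.049 ppb; ΔF = 0.16 × 0.049 = 0.0078 W/m².
Total ΔF = 1.9001 + 0.1442 + 0.0078 = 2.0521 W/m².
ΔT = λ ΔF = 0.83 × 2.05 = 1.7015 K.

ΔF = 2.05 W/m²; ΔT = 1.7 K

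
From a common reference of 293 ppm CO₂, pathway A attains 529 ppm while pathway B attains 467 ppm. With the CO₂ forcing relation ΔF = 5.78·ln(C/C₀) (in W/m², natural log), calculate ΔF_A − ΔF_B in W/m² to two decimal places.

ΔF_A − ΔF_B = 0.72 W/m²

ΔF_A = 5.78 ln(529/293) = 5.78 × 0.59082 = 3.4149 W/m².
ΔF_B = 5.78 ln(467/293) = 5.78 × 0.46616 = 2.6944 W/m².
Difference: 3.4149 − 2.6944 = 0.7205 W/m².
(Equivalently, ΔF_A − ΔF_B = 5.78 ln(529/467) = 5.78 × 0.12466 = 0.7205 W/m².)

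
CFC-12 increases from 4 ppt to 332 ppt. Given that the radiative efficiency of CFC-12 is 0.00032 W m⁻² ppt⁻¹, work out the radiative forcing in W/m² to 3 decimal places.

ΔF = 0.105 W/m²

CFC-12: ΔF = 0.00032 × (332 − 4) = 0.00032 × 328 = 0.1050 W/m².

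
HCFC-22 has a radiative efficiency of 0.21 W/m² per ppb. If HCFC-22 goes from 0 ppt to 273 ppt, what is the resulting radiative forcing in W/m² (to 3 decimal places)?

ΔF = 0.057 W/m²

HCFC-22: Δ = 273 − 0 = 273 ppt = 0.273 ppb; ΔF = 0.21 × 0.273 = 0.0573 W/m².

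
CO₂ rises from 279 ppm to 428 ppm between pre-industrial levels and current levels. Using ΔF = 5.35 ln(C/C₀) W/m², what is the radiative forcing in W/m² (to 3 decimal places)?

CO₂ absorption bands are partially saturated, so forcing scales with the logarithm of the concentration ratio.
CO₂: 5.35 × ln(428/279) = 5.35 × ln(1.53405) = 5.35 × 0.42791 = 2.2893 W/m².

ΔF = 2.289 W/m²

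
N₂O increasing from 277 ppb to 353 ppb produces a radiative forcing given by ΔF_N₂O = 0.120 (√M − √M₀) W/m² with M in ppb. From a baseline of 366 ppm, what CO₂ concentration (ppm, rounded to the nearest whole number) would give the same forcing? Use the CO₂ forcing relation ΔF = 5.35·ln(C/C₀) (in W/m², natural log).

N₂O forcing: 0.120 × (√353 − √277) = 0.120 × (18.7883 − 16.6433) = 0.120 × 2.1450 = 0.25740 W/m².
Set 5.35 ln(C/366) = 0.25740: ln(C/366) = 0.25740/5.35 = 0.04811, so C = 366 × e^0.04811 = 366 × 1.04929 = 384.04 ppm.

C ≈ 384 ppm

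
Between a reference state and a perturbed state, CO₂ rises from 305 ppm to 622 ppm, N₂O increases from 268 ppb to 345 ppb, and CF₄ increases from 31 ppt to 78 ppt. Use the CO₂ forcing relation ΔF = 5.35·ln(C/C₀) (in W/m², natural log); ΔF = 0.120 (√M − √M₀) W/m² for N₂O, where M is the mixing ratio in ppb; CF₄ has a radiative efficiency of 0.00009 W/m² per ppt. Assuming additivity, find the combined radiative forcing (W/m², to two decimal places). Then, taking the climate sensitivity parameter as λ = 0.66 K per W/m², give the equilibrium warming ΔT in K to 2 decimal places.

ΔF = 4.08 W/m²; ΔT = 2.69 K

CO₂: 5.35 × ln(622/305) = 5.35 × ln(2.03934) = 5.35 × 0.71263 = 3.8126 W/m².
N₂O: 0.120 × (√345 − √268) = 0.120 × (18.5742 − 16.3707) = 0.120 × 2.2035 = 0.2644 W/m².
CF₄: ΔF = 0.00009 × (78 − 31) = 0.00009 × 47 = 0.0042 W/m².
Total ΔF = 3.8126 + 0.2644 + 0.0042 = 4.0812 W/m².
ΔT = λ ΔF = 0.66 × 4.08 = 2.6928 K.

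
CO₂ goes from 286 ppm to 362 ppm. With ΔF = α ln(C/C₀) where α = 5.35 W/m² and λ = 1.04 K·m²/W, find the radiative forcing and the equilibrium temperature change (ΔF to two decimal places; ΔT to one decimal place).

ΔF = 1.26 W/m²; ΔT = 1.3 K

CO₂: 5.35 × ln(362/286) = 5.35 × ln(1.26573) = 5.35 × 0.23565 = 1.2607 W/m².
ΔT = λ ΔF = 1.04 × 1.26 = 1.3104 K.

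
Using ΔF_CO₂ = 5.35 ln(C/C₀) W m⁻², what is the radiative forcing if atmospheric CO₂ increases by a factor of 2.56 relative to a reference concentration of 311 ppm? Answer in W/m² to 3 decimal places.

ΔF = 5.35 × ln(2.56) = 5.35 × 0.94001 = 5.0291 W/m².

ΔF = 5.029 W/m²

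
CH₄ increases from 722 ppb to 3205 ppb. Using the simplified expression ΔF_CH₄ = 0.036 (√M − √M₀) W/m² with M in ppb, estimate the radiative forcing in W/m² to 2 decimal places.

ΔF = 1.07 W/m²

CH₄: 0.036 × (√3205 − √722) = 0.036 × (56.6127 − 26.8701) = 0.036 × 29.7426 = 1.0707 W/m².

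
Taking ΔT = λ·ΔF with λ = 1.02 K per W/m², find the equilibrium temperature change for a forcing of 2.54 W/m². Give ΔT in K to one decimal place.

ΔT = λ ΔF = 1.02 × 2.54 = 2.5908 K.

ΔT = 2.6 K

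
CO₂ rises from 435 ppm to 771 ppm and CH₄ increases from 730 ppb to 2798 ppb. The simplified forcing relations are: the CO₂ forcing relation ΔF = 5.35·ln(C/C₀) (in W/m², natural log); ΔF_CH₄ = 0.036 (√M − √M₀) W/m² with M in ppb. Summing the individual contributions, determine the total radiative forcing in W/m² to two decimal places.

ΔF = 3.99 W/m²

CO₂: 5.35 × ln(771/435) = 5.35 × ln(1.77241) = 5.35 × 0.57234 = 3.0620 W/m².
CH₄: 0.036 × (√2798 − √730) = 0.036 × (52.8961 − 27.0185) = 0.036 × 25.8776 = 0.9316 W/m².
Total ΔF = 3.0620 + 0.9316 = 3.9936 W/m².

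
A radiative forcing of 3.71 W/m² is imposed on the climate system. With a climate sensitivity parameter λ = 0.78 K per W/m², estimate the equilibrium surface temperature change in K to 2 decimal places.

ΔT = λ ΔF = 0.78 × 3.71 = 2.8938 K.

ΔT = 2.89 K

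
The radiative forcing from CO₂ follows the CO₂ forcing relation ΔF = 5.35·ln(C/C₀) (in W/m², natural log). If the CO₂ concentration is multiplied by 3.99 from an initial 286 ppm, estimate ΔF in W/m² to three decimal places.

Because the forcing depends only on the ratio C/C₀, the initial concentration does not enter.
ΔF = 5.35 × ln(3.99) = 5.35 × 1.38379 = 7.4033 W/m².

ΔF = 7.403 W/m²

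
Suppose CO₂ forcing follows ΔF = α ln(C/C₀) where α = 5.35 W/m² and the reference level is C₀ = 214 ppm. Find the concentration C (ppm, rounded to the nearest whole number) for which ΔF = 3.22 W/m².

Set 5.35 ln(C/214) = 3.22, so ln(C/214) = 3.22/5.35 = 0.60187.
Then C/214 = e^0.60187 = 1.82553, giving C = 214 × 1.82553 = 390.66 ppm.

C ≈ 391 ppm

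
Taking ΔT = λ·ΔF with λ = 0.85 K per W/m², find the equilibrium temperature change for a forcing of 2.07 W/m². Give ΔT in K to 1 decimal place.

ΔT = 1.8 K

ΔT = λ ΔF = 0.85 × 2.07 = 1.7595 K.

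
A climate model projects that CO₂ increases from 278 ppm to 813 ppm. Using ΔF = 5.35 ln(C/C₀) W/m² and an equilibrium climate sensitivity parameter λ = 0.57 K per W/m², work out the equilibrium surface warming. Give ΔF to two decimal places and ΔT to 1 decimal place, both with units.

CO₂: 5.35 × ln(813/278) = 5.35 × ln(2.92446) = 5.35 × 1.07311 = 5.7411 W/m².
ΔT = λ ΔF = 0.57 × 5.74 = 3.2718 K.

ΔF = 5.74 W/m²; ΔT = 3.3 K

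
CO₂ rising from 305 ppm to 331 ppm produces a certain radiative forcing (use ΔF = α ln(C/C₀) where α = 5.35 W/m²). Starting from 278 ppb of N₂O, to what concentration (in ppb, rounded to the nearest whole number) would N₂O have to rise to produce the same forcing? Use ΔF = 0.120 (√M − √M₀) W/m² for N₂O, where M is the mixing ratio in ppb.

CO₂ forcing: 5.35 × ln(331/305) = 5.35 × 0.081807 = 0.43767 W/m².
Set 0.120(√M − √278) = 0.43767: √M = 0.43767/0.120 + √278 = 3.6473 + 16.6733 = 20.3206.
M = (20.3206)² = 412.93 ppb.

M ≈ 413 ppb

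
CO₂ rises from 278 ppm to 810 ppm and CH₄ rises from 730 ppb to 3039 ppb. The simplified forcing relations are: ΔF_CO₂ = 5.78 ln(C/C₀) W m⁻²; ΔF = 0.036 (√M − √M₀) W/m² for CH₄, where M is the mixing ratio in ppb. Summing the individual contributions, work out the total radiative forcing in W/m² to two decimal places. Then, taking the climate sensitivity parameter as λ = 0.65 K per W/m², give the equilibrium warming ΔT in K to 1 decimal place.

ΔF = 7.19 W/m²; ΔT = 4.7 K

CO₂: 5.78 × ln(810/278) = 5.78 × ln(2.91367) = 5.78 × 1.06941 = 6.1812 W/m².
CH₄: 0.036 × (√3039 − √730) = 0.036 × (55.1271 − 27.0185) = 0.036 × 28.1086 = 1.0119 W/m².
Total ΔF = 6.1812 + 1.0119 = 7.1931 W/m².
ΔT = λ ΔF = 0.65 × 7.19 = 4.6735 K.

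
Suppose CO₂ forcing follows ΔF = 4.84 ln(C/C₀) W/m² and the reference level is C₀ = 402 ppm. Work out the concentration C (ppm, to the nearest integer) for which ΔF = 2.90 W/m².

C ≈ 732 ppm

Set 4.84 ln(C/402) = 2.90, so ln(C/402) = 2.90/4.84 = 0.59917.
Then C/402 = e^0.59917 = 1.82061, giving C = 402 × 1.82061 = 731.89 ppm.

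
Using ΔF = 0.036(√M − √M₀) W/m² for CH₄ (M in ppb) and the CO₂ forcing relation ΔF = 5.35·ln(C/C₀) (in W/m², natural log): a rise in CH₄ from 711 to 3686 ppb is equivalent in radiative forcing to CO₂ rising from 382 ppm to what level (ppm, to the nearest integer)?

C ≈ 480 ppm

CH₄ forcing: 0.036 × (√3686 − √711) = 0.036 × (60.7124 − 26.6646) = 0.036 × 34.0478 = 1.22572 W/m².
Set 5.35 ln(C/382) = 1.22572: ln(C/382) = 1.22572/5.35 = 0.22911, so C = 382 × e^0.22911 = 382 × 1.25748 = 480.36 ppm.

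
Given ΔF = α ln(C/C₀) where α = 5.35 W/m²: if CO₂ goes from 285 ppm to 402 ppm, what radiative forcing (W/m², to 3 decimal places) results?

CO₂: 5.35 × ln(402/285) = 5.35 × ln(1.41053) = 5.35 × 0.34397 = 1.8402 W/m².

ΔF = 1.840 W/m²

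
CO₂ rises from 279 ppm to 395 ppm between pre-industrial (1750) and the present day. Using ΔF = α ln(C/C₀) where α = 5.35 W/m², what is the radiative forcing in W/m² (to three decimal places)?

CO₂: 5.35 × ln(395/279) = 5.35 × ln(1.41577) = 5.35 × 0.34767 = 1.8600 W/m².

ΔF = 1.860 W/m²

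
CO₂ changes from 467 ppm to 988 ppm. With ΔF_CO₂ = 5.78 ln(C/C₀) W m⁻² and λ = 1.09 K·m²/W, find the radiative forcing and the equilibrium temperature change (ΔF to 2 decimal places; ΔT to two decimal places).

CO₂: 5.78 × ln(988/467) = 5.78 × ln(2.11563) = 5.78 × 0.74935 = 4.3312 W/m².
ΔT = λ ΔF = 1.09 × 4.33 = 4.7197 K.

ΔF = 4.33 W/m²; ΔT = 4.72 K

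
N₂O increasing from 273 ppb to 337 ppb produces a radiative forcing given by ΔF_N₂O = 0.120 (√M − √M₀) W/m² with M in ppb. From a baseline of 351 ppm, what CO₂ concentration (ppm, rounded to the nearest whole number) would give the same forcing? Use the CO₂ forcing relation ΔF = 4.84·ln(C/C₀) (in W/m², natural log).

C ≈ 367 ppm

N₂O forcing: 0.120 × (√337 − √273) = 0.120 × (18.3576 − 16.5227) = 0.120 × 1.8349 = 0.22019 W/m².
Set 4.84 ln(C/351) = 0.22019: ln(C/351) = 0.22019/4.84 = 0.04549, so C = 351 × e^0.04549 = 351 × 1.04654 = 367.34 ppm.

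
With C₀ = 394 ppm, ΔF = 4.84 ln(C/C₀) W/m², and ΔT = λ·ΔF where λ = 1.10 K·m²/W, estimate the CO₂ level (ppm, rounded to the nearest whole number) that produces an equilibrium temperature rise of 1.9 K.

Required forcing: ΔF = ΔT/λ = 1.9/1.10 = 1.7273 W/m².
Then ln(C/394) = ΔF/4.84 = 1.7273/4.84 = 0.35688.
So C = 394 × e^0.35688 = 394 × 1.42886 = 562.97 ppm.

C ≈ 563 ppm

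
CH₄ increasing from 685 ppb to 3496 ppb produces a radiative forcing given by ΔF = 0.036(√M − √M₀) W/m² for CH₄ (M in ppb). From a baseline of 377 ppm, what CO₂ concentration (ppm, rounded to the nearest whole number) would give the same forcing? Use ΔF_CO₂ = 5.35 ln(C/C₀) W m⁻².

C ≈ 471 ppm

CH₄ forcing: 0.036 × (√3496 − √685) = 0.036 × (59.1270 − 26.1725) = 0.036 × 32.9545 = 1.18636 W/m².
Set 5.35 ln(C/377) = 1.18636: ln(C/377) = 1.18636/5.35 = 0.22175, so C = 377 × e^0.22175 = 377 × 1.24826 = 470.59 ppm.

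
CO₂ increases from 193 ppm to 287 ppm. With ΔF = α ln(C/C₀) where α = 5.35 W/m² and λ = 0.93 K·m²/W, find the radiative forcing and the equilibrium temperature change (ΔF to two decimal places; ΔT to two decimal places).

ΔF = 2.12 W/m²; ΔT = 1.97 K

CO₂: 5.35 × ln(287/193) = 5.35 × ln(1.48705) = 5.35 × 0.39679 = 2.1228 W/m².
ΔT = λ ΔF = 0.93 × 2.12 = 1.9716 K.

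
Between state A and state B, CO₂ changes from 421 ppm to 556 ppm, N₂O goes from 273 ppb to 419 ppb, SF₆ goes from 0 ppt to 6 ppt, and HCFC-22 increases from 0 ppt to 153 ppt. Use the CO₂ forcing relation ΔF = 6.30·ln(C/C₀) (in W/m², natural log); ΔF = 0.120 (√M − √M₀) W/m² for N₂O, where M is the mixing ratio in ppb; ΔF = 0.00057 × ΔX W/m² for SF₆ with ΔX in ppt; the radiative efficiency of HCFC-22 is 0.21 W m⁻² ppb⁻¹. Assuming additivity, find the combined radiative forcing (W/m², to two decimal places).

ΔF = 2.26 W/m²

CO₂: 6.30 × ln(556/421) = 6.30 × ln(1.32067) = 6.30 × 0.27814 = 1.7523 W/m².
N₂O: 0.120 × (√419 − √273) = 0.120 × (20.4695 − 16.5227) = 0.120 × 3.9468 = 0.4736 W/m².
SF₆: ΔF = 0.00057 × (6 − 0) = 0.00057 × 6 = 0.0034 W/m².
HCFC-22: Δ = 153 − 0 = 153 ppt = 0.153 ppb; ΔF = 0.21 × 0.153 = 0.0321 W/m².
Total ΔF = 1.7523 + 0.4736 + 0.0034 + 0.0321 = 2.2614 W/m².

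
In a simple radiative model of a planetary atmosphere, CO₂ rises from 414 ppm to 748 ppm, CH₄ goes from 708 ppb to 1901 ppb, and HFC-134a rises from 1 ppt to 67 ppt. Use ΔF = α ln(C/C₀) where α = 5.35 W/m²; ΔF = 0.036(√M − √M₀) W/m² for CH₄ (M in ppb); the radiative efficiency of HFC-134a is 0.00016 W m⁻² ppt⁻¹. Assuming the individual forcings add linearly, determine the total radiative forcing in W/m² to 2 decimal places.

CO₂: 5.35 × ln(748/414) = 5.35 × ln(1.80676) = 5.35 × 0.59154 = 3.1647 W/m².
CH₄: 0.036 × (√1901 − √708) = 0.036 × (43.6005 − 26.6083) = 0.036 × 16.9922 = 0.6117 W/m².
HFC-134a: ΔF = 0.00016 × (67 − 1) = 0.00016 × 66 = 0.0106 W/m².
Total ΔF = 3.1647 + 0.6117 + 0.0106 = 3.7870 W/m².

ΔF = 3.79 W/m²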